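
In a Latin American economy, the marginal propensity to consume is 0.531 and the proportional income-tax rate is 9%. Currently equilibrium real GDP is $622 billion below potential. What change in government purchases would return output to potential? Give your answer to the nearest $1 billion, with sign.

+$321 billion

Spending multiplier = 1/(1 − c(1−t)) = 1/(1 − 0.531×0.91) = 1/0.51679 ≈ 1.935.
Need ΔY = +$622 billion, so ΔG = ΔY/k = (+$622 billion) × 0.51679 ≈ +$321 billion.
The government should increase government purchases by $321 billion.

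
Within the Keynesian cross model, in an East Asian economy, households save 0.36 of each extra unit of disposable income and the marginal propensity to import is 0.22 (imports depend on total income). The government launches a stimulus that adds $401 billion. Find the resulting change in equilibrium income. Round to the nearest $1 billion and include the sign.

+$691 billion

MPC = 1 − MPS = 1 − 0.36 = 0.64.
Spending multiplier = 1/(1 − c + m) = 1/(1 − 0.64 + 0.22) = 1/0.58 ≈ 1.724.
ΔY = k × ΔG = (+$401 billion) / 0.58 ≈ +$691 billion.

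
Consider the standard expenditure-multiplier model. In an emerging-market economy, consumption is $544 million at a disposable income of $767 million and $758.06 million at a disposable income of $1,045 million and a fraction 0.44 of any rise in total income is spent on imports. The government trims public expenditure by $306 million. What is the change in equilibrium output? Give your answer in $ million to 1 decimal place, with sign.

−$456.7 million

MPC = ΔC/ΔYd = (758.06 − 544)/(1,045 − 767) = 214.06/278 = 0.77.
Spending multiplier = 1/(1 − c + m) = 1/(1 − 0.77 + 0.44) = 1/0.67 ≈ 1.493.
ΔY = k × ΔG = (−$306 million) / 0.67 ≈ −$456.7 million.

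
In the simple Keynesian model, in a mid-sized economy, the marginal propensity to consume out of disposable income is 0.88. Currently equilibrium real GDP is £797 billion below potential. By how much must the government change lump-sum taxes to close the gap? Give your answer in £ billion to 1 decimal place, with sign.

Spending multiplier = 1/(1 − MPC) = 1/(1 − 0.88) = 1/0.12 ≈ 8.333.
Tax multiplier = −c·k = −0.88/0.12 ≈ −7.333. Need ΔY = +£797 billion, so ΔT = ΔY/(−c·k) = −(+£797 billion) × 0.12 / 0.88 ≈ −£108.7 billion.
The government should cut lump-sum taxes by £108.7 billion.

−£108.7 billion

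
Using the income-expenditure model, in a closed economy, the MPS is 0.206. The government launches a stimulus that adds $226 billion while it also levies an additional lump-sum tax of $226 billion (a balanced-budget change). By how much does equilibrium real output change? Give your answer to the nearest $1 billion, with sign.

MPC = 1 − MPS = 1 − 0.206 = 0.794.
Expenditure multiplier = 1/(1 − MPC) = 1/(1 − 0.794) = 1/0.206 ≈ 4.854.
ΔG contributes k·ΔG = (+$226 billion) / 0.206 ≈ +$1,097.1 billion.
ΔT of +$226 billion changes first-round spending by −c·ΔT = −$179.444 billion, contributing k·(−c·ΔT) = (−$179.444 billion) / 0.206 ≈ −$871.1 billion.
With ΔG = ΔT and no other leakages, the balanced-budget multiplier is 1, so ΔY = ΔG = +$226 billion.

+$226 billion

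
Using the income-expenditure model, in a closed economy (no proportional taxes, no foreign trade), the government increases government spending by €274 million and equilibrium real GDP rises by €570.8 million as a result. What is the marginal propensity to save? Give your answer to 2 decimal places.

Implied spending multiplier k = ΔY/ΔG = 570.8/274 ≈ 2.0832.
Since k = 1/(1 − MPC), MPC = 1 − 1/k = 1 − ΔG/ΔY = 1 − 274/570.8 ≈ 0.52.
MPS = 1 − MPC = 0.48.

0.48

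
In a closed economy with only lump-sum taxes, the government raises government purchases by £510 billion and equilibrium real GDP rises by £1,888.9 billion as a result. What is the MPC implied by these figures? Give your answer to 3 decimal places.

Implied spending multiplier k = ΔY/ΔG = 1,888.9/510 ≈ 3.7037.
Since k = 1/(1 − MPC), MPC = 1 − 1/k = 1 − ΔG/ΔY = 1 − 510/1,888.9 ≈ 0.730.

0.730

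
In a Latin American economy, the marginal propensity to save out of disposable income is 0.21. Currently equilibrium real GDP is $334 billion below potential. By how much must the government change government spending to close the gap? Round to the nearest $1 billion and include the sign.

+$70 billion

MPC = 1 − MPS = 1 − 0.21 = 0.79.
Spending multiplier = 1/(1 − MPC) = 1/(1 − 0.79) = 1/0.21 ≈ 4.762.
Need ΔY = +$334 billion, so ΔG = ΔY/k = (+$334 billion) × 0.21 ≈ +$70 billion.
The government should increase government spending by $70 billion.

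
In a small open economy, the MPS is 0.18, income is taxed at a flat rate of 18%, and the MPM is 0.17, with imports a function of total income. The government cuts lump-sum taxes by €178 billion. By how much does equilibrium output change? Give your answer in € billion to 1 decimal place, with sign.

+€293.3 billion

MPC = 1 − MPS = 1 − 0.18 = 0.82.
A lump-sum tax change of −€178 billion shifts disposable income by +€178 billion; first-round consumption changes by −c × ΔT = −0.82 × (−€178 billion) = +€145.96 billion.
Expenditure multiplier = 1/(1 − c(1−t) + m) = 1/(1 − 0.82×0.82 + 0.17) = 1/0.4976 ≈ 2.01.
The tax multiplier is −c × k ≈ −1.648, so ΔY = k × (−c·ΔT) = (+€145.96 billion) / 0.4976 ≈ +€293.3 billion.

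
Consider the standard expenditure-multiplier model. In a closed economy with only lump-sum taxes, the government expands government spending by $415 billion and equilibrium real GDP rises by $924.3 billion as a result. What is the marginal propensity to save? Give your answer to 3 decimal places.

0.449

Implied spending multiplier k = ΔY/ΔG = 924.3/415 ≈ 2.2272.
Since k = 1/(1 − MPC), MPC = 1 − 1/k = 1 − ΔG/ΔY = 1 − 415/924.3 ≈ 0.551.
MPS = 1 − MPC = 0.449.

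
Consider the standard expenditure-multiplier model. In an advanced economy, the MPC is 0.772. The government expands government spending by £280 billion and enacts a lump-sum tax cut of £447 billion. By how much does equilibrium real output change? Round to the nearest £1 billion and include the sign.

+£2,742 billion

Expenditure multiplier = 1/(1 − MPC) = 1/(1 − 0.772) = 1/0.228 ≈ 4.386.
ΔG contributes k·ΔG = (+£280 billion) / 0.228 ≈ +£1,228.1 billion.
ΔT of −£447 billion changes first-round spending by −c·ΔT = +£345.084 billion, contributing k·(−c·ΔT) = (+£345.084 billion) / 0.228 ≈ +£1,513.5 billion.
Net ΔY = k(ΔG − c·ΔT) = (+£625.084 billion) / 0.228 ≈ +£2,742 billion.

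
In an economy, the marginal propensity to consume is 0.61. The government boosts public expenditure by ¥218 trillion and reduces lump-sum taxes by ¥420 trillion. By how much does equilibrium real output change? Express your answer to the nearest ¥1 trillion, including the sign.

+¥1,216 trillion

Expenditure multiplier = 1/(1 − MPC) = 1/(1 − 0.61) = 1/0.39 ≈ 2.564.
ΔG contributes k·ΔG = (+¥218 trillion) / 0.39 ≈ +¥559 trillion.
ΔT of −¥420 trillion changes first-round spending by −c·ΔT = +¥256.2 trillion, contributing k·(−c·ΔT) = (+¥256.2 trillion) / 0.39 ≈ +¥656.9 trillion.
Net ΔY = k(ΔG − c·ΔT) = (+¥474.2 trillion) / 0.39 ≈ +¥1,216 trillion.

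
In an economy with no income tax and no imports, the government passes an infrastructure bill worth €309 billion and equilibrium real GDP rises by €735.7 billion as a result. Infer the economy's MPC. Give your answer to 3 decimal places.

Implied spending multiplier k = ΔY/ΔG = 735.7/309 ≈ 2.3809.
Since k = 1/(1 − MPC), MPC = 1 − 1/k = 1 − ΔG/ΔY = 1 − 309/735.7 ≈ 0.580.

0.580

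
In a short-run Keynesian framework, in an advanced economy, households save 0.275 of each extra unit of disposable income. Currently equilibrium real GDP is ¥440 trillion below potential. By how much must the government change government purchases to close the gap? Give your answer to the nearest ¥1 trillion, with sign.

+¥121 trillion

MPC = 1 − MPS = 1 − 0.275 = 0.725.
Spending multiplier = 1/(1 − MPC) = 1/(1 − 0.725) = 1/0.275 ≈ 3.636.
Need ΔY = +¥440 trillion, so ΔG = ΔY/k = (+¥440 trillion) × 0.275 = +¥121 trillion.
The government should increase government purchases by ¥121 trillion.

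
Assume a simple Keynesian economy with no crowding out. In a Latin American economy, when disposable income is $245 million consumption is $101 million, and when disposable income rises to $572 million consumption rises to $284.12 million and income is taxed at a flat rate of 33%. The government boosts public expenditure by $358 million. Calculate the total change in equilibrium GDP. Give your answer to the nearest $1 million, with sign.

MPC = ΔC/ΔYd = (284.12 − 101)/(572 − 245) = 183.12/327 = 0.56.
Expenditure multiplier = 1/(1 − c(1−t)) = 1/(1 − 0.56×0.67) = 1/0.6248 ≈ 1.601.
ΔY = k × ΔG = (+$358 million) / 0.6248 ≈ +$573 million.

+$573 million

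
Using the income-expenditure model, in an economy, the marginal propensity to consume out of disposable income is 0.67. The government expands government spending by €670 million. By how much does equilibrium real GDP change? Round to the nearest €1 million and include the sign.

+€2,030 million

Government-spending multiplier = 1/(1 − MPC) = 1/(1 − 0.67) = 1/0.33 ≈ 3.03.
ΔY = k × ΔG = (+€670 million) / 0.33 ≈ +€2,030 million.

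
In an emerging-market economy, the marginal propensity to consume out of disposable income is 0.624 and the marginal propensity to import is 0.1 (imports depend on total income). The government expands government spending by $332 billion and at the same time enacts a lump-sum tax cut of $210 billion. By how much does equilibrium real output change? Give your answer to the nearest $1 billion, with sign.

+$973 billion

Expenditure multiplier = 1/(1 − c + m) = 1/(1 − 0.624 + 0.1) = 1/0.476 ≈ 2.101.
ΔG contributes k·ΔG = (+$332 billion) / 0.476 ≈ +$697.5 billion.
ΔT of −$210 billion changes first-round spending by −c·ΔT = +$131.04 billion, contributing k·(−c·ΔT) = (+$131.04 billion) / 0.476 ≈ +$275.3 billion.
Net ΔY = k(ΔG − c·ΔT) = (+$463.04 billion) / 0.476 ≈ +$973 billion.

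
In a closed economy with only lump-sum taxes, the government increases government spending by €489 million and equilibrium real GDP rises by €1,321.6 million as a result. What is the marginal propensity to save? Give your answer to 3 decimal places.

0.370

Implied spending multiplier k = ΔY/ΔG = 1,321.6/489 ≈ 2.7027.
Since k = 1/(1 − MPC), MPC = 1 − 1/k = 1 − ΔG/ΔY = 1 − 489/1,321.6 ≈ 0.630.
MPS = 1 − MPC = 0.370.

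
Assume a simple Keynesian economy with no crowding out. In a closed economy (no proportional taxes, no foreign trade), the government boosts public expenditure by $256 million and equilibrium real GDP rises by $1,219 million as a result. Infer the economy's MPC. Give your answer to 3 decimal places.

0.790

Implied spending multiplier k = ΔY/ΔG = 1,219/256 ≈ 4.7617.
Since k = 1/(1 − MPC), MPC = 1 − 1/k = 1 − ΔG/ΔY = 1 − 256/1,219 ≈ 0.790.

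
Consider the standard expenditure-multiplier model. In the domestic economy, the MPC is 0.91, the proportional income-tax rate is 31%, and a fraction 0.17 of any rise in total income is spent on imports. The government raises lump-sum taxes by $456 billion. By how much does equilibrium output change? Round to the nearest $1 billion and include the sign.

A lump-sum tax change of +$456 billion shifts disposable income by −$456 billion; first-round consumption changes by −c × ΔT = −0.91 × (+$456 billion) = −$414.96 billion.
Expenditure multiplier = 1/(1 − c(1−t) + m) = 1/(1 − 0.91×0.69 + 0.17) = 1/0.5421 ≈ 1.845.
The tax multiplier is −c × k ≈ −1.679, so ΔY = k × (−c·ΔT) = (−$414.96 billion) / 0.5421 ≈ −$765 billion.

−$765 billion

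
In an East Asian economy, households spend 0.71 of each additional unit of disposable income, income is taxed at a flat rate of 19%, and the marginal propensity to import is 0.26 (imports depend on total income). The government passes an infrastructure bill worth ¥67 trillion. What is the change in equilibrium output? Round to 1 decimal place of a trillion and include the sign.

Expenditure multiplier = 1/(1 − c(1−t) + m) = 1/(1 − 0.71×0.81 + 0.26) = 1/0.6849 ≈ 1.46.
ΔY = k × ΔG = (+¥67 trillion) / 0.6849 ≈ +¥97.8 trillion.

+¥97.8 trillion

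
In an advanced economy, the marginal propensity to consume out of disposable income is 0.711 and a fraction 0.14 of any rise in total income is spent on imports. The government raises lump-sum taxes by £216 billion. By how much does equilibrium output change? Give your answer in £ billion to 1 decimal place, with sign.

A lump-sum tax change of +£216 billion shifts disposable income by −£216 billion; first-round consumption changes by −c × ΔT = −0.711 × (+£216 billion) = −£153.576 billion.
Expenditure multiplier = 1/(1 − c + m) = 1/(1 − 0.711 + 0.14) = 1/0.429 ≈ 2.331.
The tax multiplier is −c × k ≈ −1.657, so ΔY = k × (−c·ΔT) = (−£153.576 billion) / 0.429 ≈ −£358 billion.

−£358.0 billion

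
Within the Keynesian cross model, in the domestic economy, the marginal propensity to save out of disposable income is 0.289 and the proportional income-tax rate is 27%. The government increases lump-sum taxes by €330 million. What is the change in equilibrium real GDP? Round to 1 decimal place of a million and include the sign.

MPC = 1 − MPS = 1 − 0.289 = 0.711.
A lump-sum tax change of +€330 million shifts disposable income by −€330 million; first-round consumption changes by −c × ΔT = −0.711 × (+€330 million) = −€234.63 million.
Expenditure multiplier = 1/(1 − c(1−t)) = 1/(1 − 0.711×0.73) = 1/0.48097 ≈ 2.079.
The tax multiplier is −c × k ≈ −1.478, so ΔY = k × (−c·ΔT) = (−€234.63 million) / 0.48097 ≈ −€487.8 million.

−€487.8 million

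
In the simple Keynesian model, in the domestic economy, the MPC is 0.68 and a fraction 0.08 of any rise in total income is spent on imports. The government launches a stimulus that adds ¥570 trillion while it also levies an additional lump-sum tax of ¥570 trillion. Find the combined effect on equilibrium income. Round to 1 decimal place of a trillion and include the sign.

Expenditure multiplier = 1/(1 − c + m) = 1/(1 − 0.68 + 0.08) = 1/0.4 = 2.5.
ΔG contributes k·ΔG = (+¥570 trillion) / 0.4 = +¥1,425 trillion.
ΔT of +¥570 trillion changes first-round spending by −c·ΔT = −¥387.6 trillion, contributing k·(−c·ΔT) = (−¥387.6 trillion) / 0.4 = −¥969 trillion.
Net ΔY = k(ΔG − c·ΔT) = (+¥182.4 trillion) / 0.4 = +¥456 trillion.

+¥456.0 trillion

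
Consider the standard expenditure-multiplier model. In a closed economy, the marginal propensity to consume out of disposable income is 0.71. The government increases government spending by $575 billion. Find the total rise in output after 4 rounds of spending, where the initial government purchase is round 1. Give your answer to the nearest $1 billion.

Round 1 adds ΔG = $575 billion; each later round is MPC = 0.71 times the previous.
After 4 rounds: 575 + 408.25 + 289.8575 + 205.798825 = ΔG·(1 − c^4)/(1 − c) = 575 × (1 − 0.25411681)/0.29 ≈ $1,479 billion.

$1,479 billion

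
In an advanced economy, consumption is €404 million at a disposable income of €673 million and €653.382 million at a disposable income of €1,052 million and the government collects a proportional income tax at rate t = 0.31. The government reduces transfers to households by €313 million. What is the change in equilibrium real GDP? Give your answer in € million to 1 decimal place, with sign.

−€377.2 million

MPC = ΔC/ΔYd = (653.382 − 404)/(1,052 − 673) = 249.382/379 = 0.658.
The transfer change shifts disposable income by −€313 million, so first-round consumption changes by c·ΔTR = 0.658 × (−€313 million) = −€205.954 million.
Expenditure multiplier = 1/(1 − c(1−t)) = 1/(1 − 0.658×0.69) = 1/0.54598 ≈ 1.832.
The transfer multiplier is c × k ≈ 1.205, so ΔY = k × (c·ΔTR) = (−€205.954 million) / 0.54598 ≈ −€377.2 million.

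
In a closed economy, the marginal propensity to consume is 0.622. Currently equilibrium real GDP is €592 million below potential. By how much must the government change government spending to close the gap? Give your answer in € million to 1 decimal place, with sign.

Spending multiplier = 1/(1 − MPC) = 1/(1 − 0.622) = 1/0.378 ≈ 2.646.
Need ΔY = +€592 million, so ΔG = ΔY/k = (+€592 million) × 0.378 ≈ +€223.8 million.
The government should increase government spending by €223.8 million.

+€223.8 million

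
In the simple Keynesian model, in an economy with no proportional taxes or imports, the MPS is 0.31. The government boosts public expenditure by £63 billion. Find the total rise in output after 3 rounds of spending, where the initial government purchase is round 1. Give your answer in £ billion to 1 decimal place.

MPC = 1 − MPS = 1 − 0.31 = 0.69.
Round 1 adds ΔG = £63 billion; each later round is MPC = 0.69 times the previous.
After 3 rounds: 63 + 43.47 + 29.9943 = ΔG·(1 − c^3)/(1 − c) = 63 × (1 − 0.328509)/0.31 ≈ £136.5 billion.

£136.5 billion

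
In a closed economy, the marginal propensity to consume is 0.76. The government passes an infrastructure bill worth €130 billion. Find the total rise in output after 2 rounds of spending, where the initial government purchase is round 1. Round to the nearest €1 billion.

Round 1 adds ΔG = €130 billion; each later round is MPC = 0.76 times the previous.
After 2 rounds: 130 + 98.8 = ΔG·(1 − c^2)/(1 − c) = 130 × (1 − 0.5776)/0.24 ≈ €229 billion.

€229 billion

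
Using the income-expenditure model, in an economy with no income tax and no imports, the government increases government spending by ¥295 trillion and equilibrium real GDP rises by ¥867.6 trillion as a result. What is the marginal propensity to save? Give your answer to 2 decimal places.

Implied spending multiplier k = ΔY/ΔG = 867.6/295 ≈ 2.941.
Since k = 1/(1 − MPC), MPC = 1 − 1/k = 1 − ΔG/ΔY = 1 − 295/867.6 ≈ 0.66.
MPS = 1 − MPC = 0.34.

0.34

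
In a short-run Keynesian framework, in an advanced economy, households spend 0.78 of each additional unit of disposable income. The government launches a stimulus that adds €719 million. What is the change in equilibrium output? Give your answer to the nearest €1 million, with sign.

+€3,268 million

Government-spending multiplier = 1/(1 − MPC) = 1/(1 − 0.78) = 1/0.22 ≈ 4.545.
ΔY = k × ΔG = (+€719 million) / 0.22 ≈ +€3,268 million.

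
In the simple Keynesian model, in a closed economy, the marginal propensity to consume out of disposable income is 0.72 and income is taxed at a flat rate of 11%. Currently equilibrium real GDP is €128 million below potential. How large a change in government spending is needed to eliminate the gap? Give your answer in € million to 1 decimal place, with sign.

+€46.0 million

Spending multiplier = 1/(1 − c(1−t)) = 1/(1 − 0.72×0.89) = 1/0.3592 ≈ 2.784.
Need ΔY = +€128 million, so ΔG = ΔY/k = (+€128 million) × 0.3592 ≈ +€46 million.
The government should increase government spending by €46 million.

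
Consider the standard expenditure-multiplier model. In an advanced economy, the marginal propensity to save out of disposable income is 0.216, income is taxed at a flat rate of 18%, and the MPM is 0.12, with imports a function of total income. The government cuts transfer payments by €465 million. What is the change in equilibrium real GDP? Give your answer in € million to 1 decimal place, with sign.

MPC = 1 − MPS = 1 − 0.216 = 0.784.
The transfer change shifts disposable income by −€465 million, so first-round consumption changes by c·ΔTR = 0.784 × (−€465 million) = −€364.56 million.
Expenditure multiplier = 1/(1 − c(1−t) + m) = 1/(1 − 0.784×0.82 + 0.12) = 1/0.47712 ≈ 2.096.
The transfer multiplier is c × k ≈ 1.643, so ΔY = k × (c·ΔTR) = (−€364.56 million) / 0.47712 ≈ −€764.1 million.

−€764.1 million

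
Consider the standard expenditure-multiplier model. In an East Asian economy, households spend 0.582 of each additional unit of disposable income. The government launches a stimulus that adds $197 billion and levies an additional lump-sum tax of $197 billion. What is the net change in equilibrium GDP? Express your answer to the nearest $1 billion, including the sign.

Expenditure multiplier = 1/(1 − MPC) = 1/(1 − 0.582) = 1/0.418 ≈ 2.392.
ΔG contributes k·ΔG = (+$197 billion) / 0.418 ≈ +$471.3 billion.
ΔT of +$197 billion changes first-round spending by −c·ΔT = −$114.654 billion, contributing k·(−c·ΔT) = (−$114.654 billion) / 0.418 ≈ −$274.3 billion.
With ΔG = ΔT and no other leakages, the balanced-budget multiplier is 1, so ΔY = ΔG = +$197 billion.

+$197 billion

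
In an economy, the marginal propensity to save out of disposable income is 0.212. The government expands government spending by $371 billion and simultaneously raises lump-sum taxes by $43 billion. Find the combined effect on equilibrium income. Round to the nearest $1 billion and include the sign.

+$1,590 billion

MPC = 1 − MPS = 1 − 0.212 = 0.788.
Expenditure multiplier = 1/(1 − MPC) = 1/(1 − 0.788) = 1/0.212 ≈ 4.717.
ΔG contributes k·ΔG = (+$371 billion) / 0.212 = +$1,750 billion.
ΔT of +$43 billion changes first-round spending by −c·ΔT = −$33.884 billion, contributing k·(−c·ΔT) = (−$33.884 billion) / 0.212 ≈ −$159.8 billion.
Net ΔY = k(ΔG − c·ΔT) = (+$337.116 billion) / 0.212 ≈ +$1,590 billion.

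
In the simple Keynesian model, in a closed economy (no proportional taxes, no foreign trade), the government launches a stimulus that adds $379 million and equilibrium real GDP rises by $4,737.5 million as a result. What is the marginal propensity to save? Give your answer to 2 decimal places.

0.08

Implied spending multiplier k = ΔY/ΔG = 4,737.5/379 = 12.5.
Since k = 1/(1 − MPC), MPC = 1 − 1/k = 1 − ΔG/ΔY = 1 − 379/4,737.5 = 0.92.
MPS = 1 − MPC = 0.08.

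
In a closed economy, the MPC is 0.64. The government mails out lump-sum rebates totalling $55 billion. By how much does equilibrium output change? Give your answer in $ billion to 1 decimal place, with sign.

+$97.8 billion

A lump-sum tax change of −$55 billion shifts disposable income by +$55 billion; first-round consumption changes by −c × ΔT = −0.64 × (−$55 billion) = +$35.2 billion.
Expenditure multiplier = 1/(1 − MPC) = 1/(1 − 0.64) = 1/0.36 ≈ 2.778.
The tax multiplier is −c × k ≈ −1.778, so ΔY = k × (−c·ΔT) = (+$35.2 billion) / 0.36 ≈ +$97.8 billion.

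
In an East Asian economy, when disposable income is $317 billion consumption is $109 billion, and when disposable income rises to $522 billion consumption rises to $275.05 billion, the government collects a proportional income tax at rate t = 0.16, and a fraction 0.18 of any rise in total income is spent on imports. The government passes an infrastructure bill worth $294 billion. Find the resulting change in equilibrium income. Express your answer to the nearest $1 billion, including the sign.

MPC = ΔC/ΔYd = (275.05 − 109)/(522 − 317) = 166.05/205 = 0.81.
Spending multiplier = 1/(1 − c(1−t) + m) = 1/(1 − 0.81×0.84 + 0.18) = 1/0.4996 ≈ 2.002.
ΔY = k × ΔG = (+$294 billion) / 0.4996 ≈ +$588 billion.

+$588 billion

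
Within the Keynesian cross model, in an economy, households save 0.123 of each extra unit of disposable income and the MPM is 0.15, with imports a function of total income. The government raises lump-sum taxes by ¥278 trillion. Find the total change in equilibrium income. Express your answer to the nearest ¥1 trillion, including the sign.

MPC = 1 − MPS = 1 − 0.123 = 0.877.
A lump-sum tax change of +¥278 trillion shifts disposable income by −¥278 trillion; first-round consumption changes by −c × ΔT = −0.877 × (+¥278 trillion) = −¥243.806 trillion.
Expenditure multiplier = 1/(1 − c + m) = 1/(1 − 0.877 + 0.15) = 1/0.273 ≈ 3.663.
The tax multiplier is −c × k ≈ −3.212, so ΔY = k × (−c·ΔT) = (−¥243.806 trillion) / 0.273 ≈ −¥893 trillion.

−¥893 trillion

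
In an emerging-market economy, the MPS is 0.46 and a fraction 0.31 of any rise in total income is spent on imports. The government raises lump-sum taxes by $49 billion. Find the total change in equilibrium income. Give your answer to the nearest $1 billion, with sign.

−$34 billion

MPC = 1 − MPS = 1 − 0.46 = 0.54.
A lump-sum tax change of +$49 billion shifts disposable income by −$49 billion; first-round consumption changes by −c × ΔT = −0.54 × (+$49 billion) = −$26.46 billion.
Expenditure multiplier = 1/(1 − c + m) = 1/(1 − 0.54 + 0.31) = 1/0.77 ≈ 1.299.
The tax multiplier is −c × k ≈ −0.701, so ΔY = k × (−c·ΔT) = (−$26.46 billion) / 0.77 ≈ −$34 billion.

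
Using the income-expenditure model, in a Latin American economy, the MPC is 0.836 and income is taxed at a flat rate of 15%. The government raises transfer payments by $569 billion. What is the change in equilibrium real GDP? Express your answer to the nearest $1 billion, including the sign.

The transfer change shifts disposable income by +$569 billion, so first-round consumption changes by c·ΔTR = 0.836 × (+$569 billion) = +$475.684 billion.
Expenditure multiplier = 1/(1 − c(1−t)) = 1/(1 − 0.836×0.85) = 1/0.2894 ≈ 3.455.
The transfer multiplier is c × k ≈ 2.889, so ΔY = k × (c·ΔTR) = (+$475.684 billion) / 0.2894 ≈ +$1,644 billion.

+$1,644 billion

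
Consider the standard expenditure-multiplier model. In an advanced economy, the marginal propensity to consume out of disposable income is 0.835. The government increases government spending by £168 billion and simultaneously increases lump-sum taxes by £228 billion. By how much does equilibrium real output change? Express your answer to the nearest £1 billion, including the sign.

Expenditure multiplier = 1/(1 − MPC) = 1/(1 − 0.835) = 1/0.165 ≈ 6.061.
ΔG contributes k·ΔG = (+£168 billion) / 0.165 ≈ +£1,018.2 billion.
ΔT of +£228 billion changes first-round spending by −c·ΔT = −£190.38 billion, contributing k·(−c·ΔT) = (−£190.38 billion) / 0.165 ≈ −£1,153.8 billion.
Net ΔY = k(ΔG − c·ΔT) = (−£22.38 billion) / 0.165 ≈ −£136 billion.

−£136 billion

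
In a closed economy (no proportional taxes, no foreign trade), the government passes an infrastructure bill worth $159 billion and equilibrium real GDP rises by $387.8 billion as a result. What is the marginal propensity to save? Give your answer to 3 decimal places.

0.410

Implied spending multiplier k = ΔY/ΔG = 387.8/159 ≈ 2.439.
Since k = 1/(1 − MPC), MPC = 1 − 1/k = 1 − ΔG/ΔY = 1 − 159/387.8 ≈ 0.590.
MPS = 1 − MPC = 0.410.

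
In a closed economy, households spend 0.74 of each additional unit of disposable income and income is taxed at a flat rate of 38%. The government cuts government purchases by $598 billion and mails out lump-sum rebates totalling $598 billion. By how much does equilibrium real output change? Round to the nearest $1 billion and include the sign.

−$287 billion

Expenditure multiplier = 1/(1 − c(1−t)) = 1/(1 − 0.74×0.62) = 1/0.5412 ≈ 1.848.
ΔG contributes k·ΔG = (−$598 billion) / 0.5412 ≈ −$1,105 billion.
ΔT of −$598 billion changes first-round spending by −c·ΔT = +$442.52 billion, contributing k·(−c·ΔT) = (+$442.52 billion) / 0.5412 ≈ +$817.7 billion.
Net ΔY = k(ΔG − c·ΔT) = (−$155.48 billion) / 0.5412 ≈ −$287 billion.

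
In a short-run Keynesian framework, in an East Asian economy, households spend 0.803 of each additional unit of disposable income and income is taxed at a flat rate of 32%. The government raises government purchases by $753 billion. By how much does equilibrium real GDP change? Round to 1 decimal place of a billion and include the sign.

Spending multiplier = 1/(1 − c(1−t)) = 1/(1 − 0.803×0.68) = 1/0.45396 ≈ 2.203.
ΔY = k × ΔG = (+$753 billion) / 0.45396 ≈ +$1,658.7 billion.

+$1,658.7 billion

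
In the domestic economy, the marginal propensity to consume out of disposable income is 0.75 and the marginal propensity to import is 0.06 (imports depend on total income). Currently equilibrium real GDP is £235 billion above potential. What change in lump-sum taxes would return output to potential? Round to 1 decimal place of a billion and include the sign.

+£97.1 billion

Spending multiplier = 1/(1 − c + m) = 1/(1 − 0.75 + 0.06) = 1/0.31 ≈ 3.226.
Tax multiplier = −c·k = −0.75/0.31 ≈ −2.419. Need ΔY = −£235 billion, so ΔT = ΔY/(−c·k) = −(−£235 billion) × 0.31 / 0.75 ≈ +£97.1 billion.
The government should raise lump-sum taxes by £97.1 billion.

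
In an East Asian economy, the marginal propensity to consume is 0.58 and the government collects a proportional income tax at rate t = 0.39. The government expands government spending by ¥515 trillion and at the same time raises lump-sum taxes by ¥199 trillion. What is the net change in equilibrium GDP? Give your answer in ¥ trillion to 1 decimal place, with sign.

+¥618.4 trillion

Expenditure multiplier = 1/(1 − c(1−t)) = 1/(1 − 0.58×0.61) = 1/0.6462 ≈ 1.548.
ΔG contributes k·ΔG = (+¥515 trillion) / 0.6462 ≈ +¥797 trillion.
ΔT of +¥199 trillion changes first-round spending by −c·ΔT = −¥115.42 trillion, contributing k·(−c·ΔT) = (−¥115.42 trillion) / 0.6462 ≈ −¥178.6 trillion.
Net ΔY = k(ΔG − c·ΔT) = (+¥399.58 trillion) / 0.6462 ≈ +¥618.4 trillion.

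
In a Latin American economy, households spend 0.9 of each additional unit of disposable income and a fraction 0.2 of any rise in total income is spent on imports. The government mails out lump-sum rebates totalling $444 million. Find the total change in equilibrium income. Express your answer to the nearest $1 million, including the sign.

+$1,332 million

A lump-sum tax change of −$444 million shifts disposable income by +$444 million; first-round consumption changes by −c × ΔT = −0.9 × (−$444 million) = +$399.6 million.
Expenditure multiplier = 1/(1 − c + m) = 1/(1 − 0.9 + 0.2) = 1/0.3 ≈ 3.333.
The tax multiplier is −c × k = −3, so ΔY = k × (−c·ΔT) = (+$399.6 million) / 0.3 = +$1,332 million.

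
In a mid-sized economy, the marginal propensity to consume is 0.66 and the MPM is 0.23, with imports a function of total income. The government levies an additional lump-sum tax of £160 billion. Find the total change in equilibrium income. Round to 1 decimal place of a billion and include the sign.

−£185.3 billion

A lump-sum tax change of +£160 billion shifts disposable income by −£160 billion; first-round consumption changes by −c × ΔT = −0.66 × (+£160 billion) = −£105.6 billion.
Expenditure multiplier = 1/(1 − c + m) = 1/(1 − 0.66 + 0.23) = 1/0.57 ≈ 1.754.
The tax multiplier is −c × k ≈ −1.158, so ΔY = k × (−c·ΔT) = (−£105.6 billion) / 0.57 ≈ −£185.3 billion.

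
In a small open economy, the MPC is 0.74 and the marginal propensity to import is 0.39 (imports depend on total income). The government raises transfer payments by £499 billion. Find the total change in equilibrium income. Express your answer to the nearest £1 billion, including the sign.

+£568 billion

The transfer change shifts disposable income by +£499 billion, so first-round consumption changes by c·ΔTR = 0.74 × (+£499 billion) = +£369.26 billion.
Expenditure multiplier = 1/(1 − c + m) = 1/(1 − 0.74 + 0.39) = 1/0.65 ≈ 1.538.
The transfer multiplier is c × k ≈ 1.138, so ΔY = k × (c·ΔTR) = (+£369.26 billion) / 0.65 ≈ +£568 billion.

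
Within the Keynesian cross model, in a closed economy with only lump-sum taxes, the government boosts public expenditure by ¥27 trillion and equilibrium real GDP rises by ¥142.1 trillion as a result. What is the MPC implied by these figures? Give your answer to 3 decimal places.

0.810

Implied spending multiplier k = ΔY/ΔG = 142.1/27 ≈ 5.263.
Since k = 1/(1 − MPC), MPC = 1 − 1/k = 1 − ΔG/ΔY = 1 − 27/142.1 ≈ 0.810.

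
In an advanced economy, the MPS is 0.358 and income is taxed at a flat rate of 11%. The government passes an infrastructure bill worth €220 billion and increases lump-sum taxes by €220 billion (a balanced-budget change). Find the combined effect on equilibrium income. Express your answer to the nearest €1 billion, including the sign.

MPC = 1 − MPS = 1 − 0.358 = 0.642.
Expenditure multiplier = 1/(1 − c(1−t)) = 1/(1 − 0.642×0.89) = 1/0.42862 ≈ 2.333.
ΔG contributes k·ΔG = (+€220 billion) / 0.42862 ≈ +€513.3 billion.
ΔT of +€220 billion changes first-round spending by −c·ΔT = −€141.24 billion, contributing k·(−c·ΔT) = (−€141.24 billion) / 0.42862 ≈ −€329.5 billion.
Net ΔY = k(ΔG − c·ΔT) = (+€78.76 billion) / 0.42862 ≈ +€184 billion.

+€184 billion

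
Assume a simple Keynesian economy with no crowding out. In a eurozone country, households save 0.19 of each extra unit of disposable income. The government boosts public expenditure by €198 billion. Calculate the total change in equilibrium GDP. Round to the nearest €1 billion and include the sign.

MPC = 1 − MPS = 1 − 0.19 = 0.81.
Expenditure multiplier = 1/(1 − MPC) = 1/(1 − 0.81) = 1/0.19 ≈ 5.263.
ΔY = k × ΔG = (+€198 billion) / 0.19 ≈ +€1,042 billion.

+€1,042 billion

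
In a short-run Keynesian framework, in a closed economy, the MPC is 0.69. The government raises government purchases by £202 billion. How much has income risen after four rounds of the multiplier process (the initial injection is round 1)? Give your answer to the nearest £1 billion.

Round 1 adds ΔG = £202 billion; each later round is MPC = 0.69 times the previous.
After 4 rounds: 202 + 139.38 + 96.1722 + 66.358818 = ΔG·(1 − c^4)/(1 − c) = 202 × (1 − 0.22667121)/0.31 ≈ £504 billion.

£504 billion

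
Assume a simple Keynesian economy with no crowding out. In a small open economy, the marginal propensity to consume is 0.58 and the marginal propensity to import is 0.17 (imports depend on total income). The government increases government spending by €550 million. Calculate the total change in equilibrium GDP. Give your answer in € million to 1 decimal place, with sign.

+€932.2 million

Spending multiplier = 1/(1 − c + m) = 1/(1 − 0.58 + 0.17) = 1/0.59 ≈ 1.695.
ΔY = k × ΔG = (+€550 million) / 0.59 ≈ +€932.2 million.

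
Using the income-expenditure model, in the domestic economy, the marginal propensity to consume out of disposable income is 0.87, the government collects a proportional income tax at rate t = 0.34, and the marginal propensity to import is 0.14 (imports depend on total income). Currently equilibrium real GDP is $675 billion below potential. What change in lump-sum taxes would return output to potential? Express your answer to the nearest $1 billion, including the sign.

−$439 billion

Spending multiplier = 1/(1 − c(1−t) + m) = 1/(1 − 0.87×0.66 + 0.14) = 1/0.5658 ≈ 1.767.
Tax multiplier = −c·k = −0.87/0.5658 ≈ −1.538. Need ΔY = +$675 billion, so ΔT = ΔY/(−c·k) = −(+$675 billion) × 0.5658 / 0.87 ≈ −$439 billion.
The government should cut lump-sum taxes by $439 billion.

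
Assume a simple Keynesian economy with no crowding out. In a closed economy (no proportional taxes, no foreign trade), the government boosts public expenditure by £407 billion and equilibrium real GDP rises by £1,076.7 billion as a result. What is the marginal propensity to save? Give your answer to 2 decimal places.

0.38

Implied spending multiplier k = ΔY/ΔG = 1,076.7/407 ≈ 2.6455.
Since k = 1/(1 − MPC), MPC = 1 − 1/k = 1 − ΔG/ΔY = 1 − 407/1,076.7 ≈ 0.62.
MPS = 1 − MPC = 0.38.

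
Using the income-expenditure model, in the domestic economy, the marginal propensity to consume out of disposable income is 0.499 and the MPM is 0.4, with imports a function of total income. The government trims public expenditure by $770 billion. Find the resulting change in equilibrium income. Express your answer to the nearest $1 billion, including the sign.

Spending multiplier = 1/(1 − c + m) = 1/(1 − 0.499 + 0.4) = 1/0.901 ≈ 1.11.
ΔY = k × ΔG = (−$770 billion) / 0.901 ≈ −$855 billion.

−$855 billion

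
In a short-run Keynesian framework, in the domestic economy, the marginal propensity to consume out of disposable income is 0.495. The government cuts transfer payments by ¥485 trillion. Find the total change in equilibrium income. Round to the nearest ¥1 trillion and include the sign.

The transfer change shifts disposable income by −¥485 trillion, so first-round consumption changes by c·ΔTR = 0.495 × (−¥485 trillion) = −¥240.075 trillion.
Expenditure multiplier = 1/(1 − MPC) = 1/(1 − 0.495) = 1/0.505 ≈ 1.98.
The transfer multiplier is c × k ≈ 0.98, so ΔY = k × (c·ΔTR) = (−¥240.075 trillion) / 0.505 ≈ −¥475 trillion.

−¥475 trillion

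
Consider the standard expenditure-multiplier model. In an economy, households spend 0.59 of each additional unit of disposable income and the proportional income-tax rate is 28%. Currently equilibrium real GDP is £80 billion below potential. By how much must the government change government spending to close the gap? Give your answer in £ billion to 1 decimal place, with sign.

Spending multiplier = 1/(1 − c(1−t)) = 1/(1 − 0.59×0.72) = 1/0.5752 ≈ 1.739.
Need ΔY = +£80 billion, so ΔG = ΔY/k = (+£80 billion) × 0.5752 ≈ +£46 billion.
The government should increase government spending by £46 billion.

+£46.0 billion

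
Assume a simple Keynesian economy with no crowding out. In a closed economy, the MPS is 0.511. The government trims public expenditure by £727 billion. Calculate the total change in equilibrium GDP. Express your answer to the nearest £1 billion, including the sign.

−£1,423 billion

MPC = 1 − MPS = 1 − 0.511 = 0.489.
Expenditure multiplier = 1/(1 − MPC) = 1/(1 − 0.489) = 1/0.511 ≈ 1.957.
ΔY = k × ΔG = (−£727 billion) / 0.511 ≈ −£1,423 billion.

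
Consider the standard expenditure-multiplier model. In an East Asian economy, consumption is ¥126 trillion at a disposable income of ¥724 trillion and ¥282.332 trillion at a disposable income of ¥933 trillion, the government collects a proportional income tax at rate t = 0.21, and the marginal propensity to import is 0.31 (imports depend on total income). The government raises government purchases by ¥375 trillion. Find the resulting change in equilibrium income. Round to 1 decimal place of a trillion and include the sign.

+¥521.5 trillion

MPC = ΔC/ΔYd = (282.332 − 126)/(933 − 724) = 156.332/209 = 0.748.
Spending multiplier = 1/(1 − c(1−t) + m) = 1/(1 − 0.748×0.79 + 0.31) = 1/0.71908 ≈ 1.391.
ΔY = k × ΔG = (+¥375 trillion) / 0.71908 ≈ +¥521.5 trillion.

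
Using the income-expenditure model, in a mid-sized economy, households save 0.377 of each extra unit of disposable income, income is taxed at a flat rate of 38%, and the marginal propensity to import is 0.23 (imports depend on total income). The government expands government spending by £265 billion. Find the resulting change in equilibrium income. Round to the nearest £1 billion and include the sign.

MPC = 1 − MPS = 1 − 0.377 = 0.623.
Spending multiplier = 1/(1 − c(1−t) + m) = 1/(1 − 0.623×0.62 + 0.23) = 1/0.84374 ≈ 1.185.
ΔY = k × ΔG = (+£265 billion) / 0.84374 ≈ +£314 billion.

+£314 billion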